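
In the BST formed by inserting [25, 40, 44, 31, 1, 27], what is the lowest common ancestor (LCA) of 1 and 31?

Tree insertion order: [25, 40, 44, 31, 1, 27]
Tree (level-order array): [25, 1, 40, None, None, 31, 44, 27]
In a BST, the LCA of p=1, q=31 is the first node v on the
root-to-leaf path with p <= v <= q (go left if both < v, right if both > v).
Walk from root:
  at 25: 1 <= 25 <= 31, this is the LCA
LCA = 25


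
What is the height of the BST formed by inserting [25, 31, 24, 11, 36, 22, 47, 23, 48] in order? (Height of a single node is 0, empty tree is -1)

Insertion order: [25, 31, 24, 11, 36, 22, 47, 23, 48]
Tree (level-order array): [25, 24, 31, 11, None, None, 36, None, 22, None, 47, None, 23, None, 48]
Compute height bottom-up (empty subtree = -1):
  height(23) = 1 + max(-1, -1) = 0
  height(22) = 1 + max(-1, 0) = 1
  height(11) = 1 + max(-1, 1) = 2
  height(24) = 1 + max(2, -1) = 3
  height(48) = 1 + max(-1, -1) = 0
  height(47) = 1 + max(-1, 0) = 1
  height(36) = 1 + max(-1, 1) = 2
  height(31) = 1 + max(-1, 2) = 3
  height(25) = 1 + max(3, 3) = 4
Height = 4


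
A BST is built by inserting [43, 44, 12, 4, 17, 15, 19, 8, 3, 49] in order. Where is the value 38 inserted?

Starting tree (level order): [43, 12, 44, 4, 17, None, 49, 3, 8, 15, 19]
Insertion path: 43 -> 12 -> 17 -> 19
Result: insert 38 as right child of 19
Final tree (level order): [43, 12, 44, 4, 17, None, 49, 3, 8, 15, 19, None, None, None, None, None, None, None, None, None, 38]


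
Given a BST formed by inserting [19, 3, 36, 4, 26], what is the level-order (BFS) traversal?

Tree insertion order: [19, 3, 36, 4, 26]
Tree (level-order array): [19, 3, 36, None, 4, 26]
BFS from the root, enqueuing left then right child of each popped node:
  queue [19] -> pop 19, enqueue [3, 36], visited so far: [19]
  queue [3, 36] -> pop 3, enqueue [4], visited so far: [19, 3]
  queue [36, 4] -> pop 36, enqueue [26], visited so far: [19, 3, 36]
  queue [4, 26] -> pop 4, enqueue [none], visited so far: [19, 3, 36, 4]
  queue [26] -> pop 26, enqueue [none], visited so far: [19, 3, 36, 4, 26]
Result: [19, 3, 36, 4, 26]


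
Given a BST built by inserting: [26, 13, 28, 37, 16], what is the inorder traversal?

Tree insertion order: [26, 13, 28, 37, 16]
Tree (level-order array): [26, 13, 28, None, 16, None, 37]
Inorder traversal: [13, 16, 26, 28, 37]


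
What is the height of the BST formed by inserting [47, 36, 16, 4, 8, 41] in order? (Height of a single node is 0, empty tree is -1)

Insertion order: [47, 36, 16, 4, 8, 41]
Tree (level-order array): [47, 36, None, 16, 41, 4, None, None, None, None, 8]
Compute height bottom-up (empty subtree = -1):
  height(8) = 1 + max(-1, -1) = 0
  height(4) = 1 + max(-1, 0) = 1
  height(16) = 1 + max(1, -1) = 2
  height(41) = 1 + max(-1, -1) = 0
  height(36) = 1 + max(2, 0) = 3
  height(47) = 1 + max(3, -1) = 4
Height = 4


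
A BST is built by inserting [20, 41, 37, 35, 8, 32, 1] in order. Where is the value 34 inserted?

Starting tree (level order): [20, 8, 41, 1, None, 37, None, None, None, 35, None, 32]
Insertion path: 20 -> 41 -> 37 -> 35 -> 32
Result: insert 34 as right child of 32
Final tree (level order): [20, 8, 41, 1, None, 37, None, None, None, 35, None, 32, None, None, 34]


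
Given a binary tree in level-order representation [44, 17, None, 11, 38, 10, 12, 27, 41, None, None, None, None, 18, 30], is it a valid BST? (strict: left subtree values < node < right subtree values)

Level-order array: [44, 17, None, 11, 38, 10, 12, 27, 41, None, None, None, None, 18, 30]
Validate using subtree bounds (lo, hi): at each node, require lo < value < hi,
then recurse left with hi=value and right with lo=value.
Preorder trace (stopping at first violation):
  at node 44 with bounds (-inf, +inf): OK
  at node 17 with bounds (-inf, 44): OK
  at node 11 with bounds (-inf, 17): OK
  at node 10 with bounds (-inf, 11): OK
  at node 12 with bounds (11, 17): OK
  at node 38 with bounds (17, 44): OK
  at node 27 with bounds (17, 38): OK
  at node 18 with bounds (17, 27): OK
  at node 30 with bounds (27, 38): OK
  at node 41 with bounds (38, 44): OK
No violation found at any node.
Result: Valid BST


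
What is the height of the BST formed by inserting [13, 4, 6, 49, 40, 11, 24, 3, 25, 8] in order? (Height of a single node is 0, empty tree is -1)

Insertion order: [13, 4, 6, 49, 40, 11, 24, 3, 25, 8]
Tree (level-order array): [13, 4, 49, 3, 6, 40, None, None, None, None, 11, 24, None, 8, None, None, 25]
Compute height bottom-up (empty subtree = -1):
  height(3) = 1 + max(-1, -1) = 0
  height(8) = 1 + max(-1, -1) = 0
  height(11) = 1 + max(0, -1) = 1
  height(6) = 1 + max(-1, 1) = 2
  height(4) = 1 + max(0, 2) = 3
  height(25) = 1 + max(-1, -1) = 0
  height(24) = 1 + max(-1, 0) = 1
  height(40) = 1 + max(1, -1) = 2
  height(49) = 1 + max(2, -1) = 3
  height(13) = 1 + max(3, 3) = 4
Height = 4


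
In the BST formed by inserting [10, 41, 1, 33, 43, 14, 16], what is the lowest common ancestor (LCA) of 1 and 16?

Tree insertion order: [10, 41, 1, 33, 43, 14, 16]
Tree (level-order array): [10, 1, 41, None, None, 33, 43, 14, None, None, None, None, 16]
In a BST, the LCA of p=1, q=16 is the first node v on the
root-to-leaf path with p <= v <= q (go left if both < v, right if both > v).
Walk from root:
  at 10: 1 <= 10 <= 16, this is the LCA
LCA = 10


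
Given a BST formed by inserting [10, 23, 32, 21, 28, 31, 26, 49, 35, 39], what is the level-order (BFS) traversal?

Tree insertion order: [10, 23, 32, 21, 28, 31, 26, 49, 35, 39]
Tree (level-order array): [10, None, 23, 21, 32, None, None, 28, 49, 26, 31, 35, None, None, None, None, None, None, 39]
BFS from the root, enqueuing left then right child of each popped node:
  queue [10] -> pop 10, enqueue [23], visited so far: [10]
  queue [23] -> pop 23, enqueue [21, 32], visited so far: [10, 23]
  queue [21, 32] -> pop 21, enqueue [none], visited so far: [10, 23, 21]
  queue [32] -> pop 32, enqueue [28, 49], visited so far: [10, 23, 21, 32]
  queue [28, 49] -> pop 28, enqueue [26, 31], visited so far: [10, 23, 21, 32, 28]
  queue [49, 26, 31] -> pop 49, enqueue [35], visited so far: [10, 23, 21, 32, 28, 49]
  queue [26, 31, 35] -> pop 26, enqueue [none], visited so far: [10, 23, 21, 32, 28, 49, 26]
  queue [31, 35] -> pop 31, enqueue [none], visited so far: [10, 23, 21, 32, 28, 49, 26, 31]
  queue [35] -> pop 35, enqueue [39], visited so far: [10, 23, 21, 32, 28, 49, 26, 31, 35]
  queue [39] -> pop 39, enqueue [none], visited so far: [10, 23, 21, 32, 28, 49, 26, 31, 35, 39]
Result: [10, 23, 21, 32, 28, 49, 26, 31, 35, 39]


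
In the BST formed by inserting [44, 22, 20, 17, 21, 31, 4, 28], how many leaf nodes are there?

Tree built from: [44, 22, 20, 17, 21, 31, 4, 28]
Tree (level-order array): [44, 22, None, 20, 31, 17, 21, 28, None, 4]
Rule: A leaf has 0 children.
Per-node child counts:
  node 44: 1 child(ren)
  node 22: 2 child(ren)
  node 20: 2 child(ren)
  node 17: 1 child(ren)
  node 4: 0 child(ren)
  node 21: 0 child(ren)
  node 31: 1 child(ren)
  node 28: 0 child(ren)
Matching nodes: [4, 21, 28]
Count of leaf nodes: 3


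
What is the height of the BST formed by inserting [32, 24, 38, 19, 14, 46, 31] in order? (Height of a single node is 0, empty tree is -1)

Insertion order: [32, 24, 38, 19, 14, 46, 31]
Tree (level-order array): [32, 24, 38, 19, 31, None, 46, 14]
Compute height bottom-up (empty subtree = -1):
  height(14) = 1 + max(-1, -1) = 0
  height(19) = 1 + max(0, -1) = 1
  height(31) = 1 + max(-1, -1) = 0
  height(24) = 1 + max(1, 0) = 2
  height(46) = 1 + max(-1, -1) = 0
  height(38) = 1 + max(-1, 0) = 1
  height(32) = 1 + max(2, 1) = 3
Height = 3


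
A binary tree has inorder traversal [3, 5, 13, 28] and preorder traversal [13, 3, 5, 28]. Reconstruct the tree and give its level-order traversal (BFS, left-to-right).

Inorder:  [3, 5, 13, 28]
Preorder: [13, 3, 5, 28]
Algorithm: preorder visits root first, so consume preorder in order;
for each root, split the current inorder slice at that value into
left-subtree inorder and right-subtree inorder, then recurse.
Recursive splits:
  root=13; inorder splits into left=[3, 5], right=[28]
  root=3; inorder splits into left=[], right=[5]
  root=5; inorder splits into left=[], right=[]
  root=28; inorder splits into left=[], right=[]
Reconstructed level-order: [13, 3, 28, 5]


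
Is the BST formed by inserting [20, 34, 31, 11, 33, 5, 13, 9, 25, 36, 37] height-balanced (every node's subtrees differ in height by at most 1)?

Tree (level-order array): [20, 11, 34, 5, 13, 31, 36, None, 9, None, None, 25, 33, None, 37]
Definition: a tree is height-balanced if, at every node, |h(left) - h(right)| <= 1 (empty subtree has height -1).
Bottom-up per-node check:
  node 9: h_left=-1, h_right=-1, diff=0 [OK], height=0
  node 5: h_left=-1, h_right=0, diff=1 [OK], height=1
  node 13: h_left=-1, h_right=-1, diff=0 [OK], height=0
  node 11: h_left=1, h_right=0, diff=1 [OK], height=2
  node 25: h_left=-1, h_right=-1, diff=0 [OK], height=0
  node 33: h_left=-1, h_right=-1, diff=0 [OK], height=0
  node 31: h_left=0, h_right=0, diff=0 [OK], height=1
  node 37: h_left=-1, h_right=-1, diff=0 [OK], height=0
  node 36: h_left=-1, h_right=0, diff=1 [OK], height=1
  node 34: h_left=1, h_right=1, diff=0 [OK], height=2
  node 20: h_left=2, h_right=2, diff=0 [OK], height=3
All nodes satisfy the balance condition.
Result: Balanced


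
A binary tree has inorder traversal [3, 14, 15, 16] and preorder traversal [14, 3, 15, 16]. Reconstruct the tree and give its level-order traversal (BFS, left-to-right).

Inorder:  [3, 14, 15, 16]
Preorder: [14, 3, 15, 16]
Algorithm: preorder visits root first, so consume preorder in order;
for each root, split the current inorder slice at that value into
left-subtree inorder and right-subtree inorder, then recurse.
Recursive splits:
  root=14; inorder splits into left=[3], right=[15, 16]
  root=3; inorder splits into left=[], right=[]
  root=15; inorder splits into left=[], right=[16]
  root=16; inorder splits into left=[], right=[]
Reconstructed level-order: [14, 3, 15, 16]


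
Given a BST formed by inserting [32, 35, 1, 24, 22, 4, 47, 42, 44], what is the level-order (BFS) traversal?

Tree insertion order: [32, 35, 1, 24, 22, 4, 47, 42, 44]
Tree (level-order array): [32, 1, 35, None, 24, None, 47, 22, None, 42, None, 4, None, None, 44]
BFS from the root, enqueuing left then right child of each popped node:
  queue [32] -> pop 32, enqueue [1, 35], visited so far: [32]
  queue [1, 35] -> pop 1, enqueue [24], visited so far: [32, 1]
  queue [35, 24] -> pop 35, enqueue [47], visited so far: [32, 1, 35]
  queue [24, 47] -> pop 24, enqueue [22], visited so far: [32, 1, 35, 24]
  queue [47, 22] -> pop 47, enqueue [42], visited so far: [32, 1, 35, 24, 47]
  queue [22, 42] -> pop 22, enqueue [4], visited so far: [32, 1, 35, 24, 47, 22]
  queue [42, 4] -> pop 42, enqueue [44], visited so far: [32, 1, 35, 24, 47, 22, 42]
  queue [4, 44] -> pop 4, enqueue [none], visited so far: [32, 1, 35, 24, 47, 22, 42, 4]
  queue [44] -> pop 44, enqueue [none], visited so far: [32, 1, 35, 24, 47, 22, 42, 4, 44]
Result: [32, 1, 35, 24, 47, 22, 42, 4, 44]


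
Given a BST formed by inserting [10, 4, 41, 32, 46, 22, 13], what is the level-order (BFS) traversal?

Tree insertion order: [10, 4, 41, 32, 46, 22, 13]
Tree (level-order array): [10, 4, 41, None, None, 32, 46, 22, None, None, None, 13]
BFS from the root, enqueuing left then right child of each popped node:
  queue [10] -> pop 10, enqueue [4, 41], visited so far: [10]
  queue [4, 41] -> pop 4, enqueue [none], visited so far: [10, 4]
  queue [41] -> pop 41, enqueue [32, 46], visited so far: [10, 4, 41]
  queue [32, 46] -> pop 32, enqueue [22], visited so far: [10, 4, 41, 32]
  queue [46, 22] -> pop 46, enqueue [none], visited so far: [10, 4, 41, 32, 46]
  queue [22] -> pop 22, enqueue [13], visited so far: [10, 4, 41, 32, 46, 22]
  queue [13] -> pop 13, enqueue [none], visited so far: [10, 4, 41, 32, 46, 22, 13]
Result: [10, 4, 41, 32, 46, 22, 13]


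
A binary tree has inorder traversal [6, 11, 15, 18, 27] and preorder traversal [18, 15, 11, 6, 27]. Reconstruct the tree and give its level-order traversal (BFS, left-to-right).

Inorder:  [6, 11, 15, 18, 27]
Preorder: [18, 15, 11, 6, 27]
Algorithm: preorder visits root first, so consume preorder in order;
for each root, split the current inorder slice at that value into
left-subtree inorder and right-subtree inorder, then recurse.
Recursive splits:
  root=18; inorder splits into left=[6, 11, 15], right=[27]
  root=15; inorder splits into left=[6, 11], right=[]
  root=11; inorder splits into left=[6], right=[]
  root=6; inorder splits into left=[], right=[]
  root=27; inorder splits into left=[], right=[]
Reconstructed level-order: [18, 15, 27, 11, 6]


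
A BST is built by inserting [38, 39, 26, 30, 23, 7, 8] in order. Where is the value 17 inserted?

Starting tree (level order): [38, 26, 39, 23, 30, None, None, 7, None, None, None, None, 8]
Insertion path: 38 -> 26 -> 23 -> 7 -> 8
Result: insert 17 as right child of 8
Final tree (level order): [38, 26, 39, 23, 30, None, None, 7, None, None, None, None, 8, None, 17]


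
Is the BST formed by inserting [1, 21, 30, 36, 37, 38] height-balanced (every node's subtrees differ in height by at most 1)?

Tree (level-order array): [1, None, 21, None, 30, None, 36, None, 37, None, 38]
Definition: a tree is height-balanced if, at every node, |h(left) - h(right)| <= 1 (empty subtree has height -1).
Bottom-up per-node check:
  node 38: h_left=-1, h_right=-1, diff=0 [OK], height=0
  node 37: h_left=-1, h_right=0, diff=1 [OK], height=1
  node 36: h_left=-1, h_right=1, diff=2 [FAIL (|-1-1|=2 > 1)], height=2
  node 30: h_left=-1, h_right=2, diff=3 [FAIL (|-1-2|=3 > 1)], height=3
  node 21: h_left=-1, h_right=3, diff=4 [FAIL (|-1-3|=4 > 1)], height=4
  node 1: h_left=-1, h_right=4, diff=5 [FAIL (|-1-4|=5 > 1)], height=5
Node 36 violates the condition: |-1 - 1| = 2 > 1.
Result: Not balanced


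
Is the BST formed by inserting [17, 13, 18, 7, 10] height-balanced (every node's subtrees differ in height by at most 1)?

Tree (level-order array): [17, 13, 18, 7, None, None, None, None, 10]
Definition: a tree is height-balanced if, at every node, |h(left) - h(right)| <= 1 (empty subtree has height -1).
Bottom-up per-node check:
  node 10: h_left=-1, h_right=-1, diff=0 [OK], height=0
  node 7: h_left=-1, h_right=0, diff=1 [OK], height=1
  node 13: h_left=1, h_right=-1, diff=2 [FAIL (|1--1|=2 > 1)], height=2
  node 18: h_left=-1, h_right=-1, diff=0 [OK], height=0
  node 17: h_left=2, h_right=0, diff=2 [FAIL (|2-0|=2 > 1)], height=3
Node 13 violates the condition: |1 - -1| = 2 > 1.
Result: Not balanced


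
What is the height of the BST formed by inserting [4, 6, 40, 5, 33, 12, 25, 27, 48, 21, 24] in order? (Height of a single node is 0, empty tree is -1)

Insertion order: [4, 6, 40, 5, 33, 12, 25, 27, 48, 21, 24]
Tree (level-order array): [4, None, 6, 5, 40, None, None, 33, 48, 12, None, None, None, None, 25, 21, 27, None, 24]
Compute height bottom-up (empty subtree = -1):
  height(5) = 1 + max(-1, -1) = 0
  height(24) = 1 + max(-1, -1) = 0
  height(21) = 1 + max(-1, 0) = 1
  height(27) = 1 + max(-1, -1) = 0
  height(25) = 1 + max(1, 0) = 2
  height(12) = 1 + max(-1, 2) = 3
  height(33) = 1 + max(3, -1) = 4
  height(48) = 1 + max(-1, -1) = 0
  height(40) = 1 + max(4, 0) = 5
  height(6) = 1 + max(0, 5) = 6
  height(4) = 1 + max(-1, 6) = 7
Height = 7


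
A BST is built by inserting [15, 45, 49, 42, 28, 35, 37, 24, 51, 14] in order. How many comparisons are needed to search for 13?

Search path for 13: 15 -> 14
Found: False
Comparisons: 2


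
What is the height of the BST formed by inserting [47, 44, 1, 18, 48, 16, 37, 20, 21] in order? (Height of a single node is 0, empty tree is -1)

Insertion order: [47, 44, 1, 18, 48, 16, 37, 20, 21]
Tree (level-order array): [47, 44, 48, 1, None, None, None, None, 18, 16, 37, None, None, 20, None, None, 21]
Compute height bottom-up (empty subtree = -1):
  height(16) = 1 + max(-1, -1) = 0
  height(21) = 1 + max(-1, -1) = 0
  height(20) = 1 + max(-1, 0) = 1
  height(37) = 1 + max(1, -1) = 2
  height(18) = 1 + max(0, 2) = 3
  height(1) = 1 + max(-1, 3) = 4
  height(44) = 1 + max(4, -1) = 5
  height(48) = 1 + max(-1, -1) = 0
  height(47) = 1 + max(5, 0) = 6
Height = 6


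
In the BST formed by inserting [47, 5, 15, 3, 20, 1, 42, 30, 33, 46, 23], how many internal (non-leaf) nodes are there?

Tree built from: [47, 5, 15, 3, 20, 1, 42, 30, 33, 46, 23]
Tree (level-order array): [47, 5, None, 3, 15, 1, None, None, 20, None, None, None, 42, 30, 46, 23, 33]
Rule: An internal node has at least one child.
Per-node child counts:
  node 47: 1 child(ren)
  node 5: 2 child(ren)
  node 3: 1 child(ren)
  node 1: 0 child(ren)
  node 15: 1 child(ren)
  node 20: 1 child(ren)
  node 42: 2 child(ren)
  node 30: 2 child(ren)
  node 23: 0 child(ren)
  node 33: 0 child(ren)
  node 46: 0 child(ren)
Matching nodes: [47, 5, 3, 15, 20, 42, 30]
Count of internal (non-leaf) nodes: 7


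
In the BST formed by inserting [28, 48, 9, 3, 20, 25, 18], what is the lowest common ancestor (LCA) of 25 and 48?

Tree insertion order: [28, 48, 9, 3, 20, 25, 18]
Tree (level-order array): [28, 9, 48, 3, 20, None, None, None, None, 18, 25]
In a BST, the LCA of p=25, q=48 is the first node v on the
root-to-leaf path with p <= v <= q (go left if both < v, right if both > v).
Walk from root:
  at 28: 25 <= 28 <= 48, this is the LCA
LCA = 28


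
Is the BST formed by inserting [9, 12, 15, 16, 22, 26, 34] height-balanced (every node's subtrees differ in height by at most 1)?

Tree (level-order array): [9, None, 12, None, 15, None, 16, None, 22, None, 26, None, 34]
Definition: a tree is height-balanced if, at every node, |h(left) - h(right)| <= 1 (empty subtree has height -1).
Bottom-up per-node check:
  node 34: h_left=-1, h_right=-1, diff=0 [OK], height=0
  node 26: h_left=-1, h_right=0, diff=1 [OK], height=1
  node 22: h_left=-1, h_right=1, diff=2 [FAIL (|-1-1|=2 > 1)], height=2
  node 16: h_left=-1, h_right=2, diff=3 [FAIL (|-1-2|=3 > 1)], height=3
  node 15: h_left=-1, h_right=3, diff=4 [FAIL (|-1-3|=4 > 1)], height=4
  node 12: h_left=-1, h_right=4, diff=5 [FAIL (|-1-4|=5 > 1)], height=5
  node 9: h_left=-1, h_right=5, diff=6 [FAIL (|-1-5|=6 > 1)], height=6
Node 22 violates the condition: |-1 - 1| = 2 > 1.
Result: Not balanced


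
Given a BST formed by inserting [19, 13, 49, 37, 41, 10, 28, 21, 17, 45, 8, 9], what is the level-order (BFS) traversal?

Tree insertion order: [19, 13, 49, 37, 41, 10, 28, 21, 17, 45, 8, 9]
Tree (level-order array): [19, 13, 49, 10, 17, 37, None, 8, None, None, None, 28, 41, None, 9, 21, None, None, 45]
BFS from the root, enqueuing left then right child of each popped node:
  queue [19] -> pop 19, enqueue [13, 49], visited so far: [19]
  queue [13, 49] -> pop 13, enqueue [10, 17], visited so far: [19, 13]
  queue [49, 10, 17] -> pop 49, enqueue [37], visited so far: [19, 13, 49]
  queue [10, 17, 37] -> pop 10, enqueue [8], visited so far: [19, 13, 49, 10]
  queue [17, 37, 8] -> pop 17, enqueue [none], visited so far: [19, 13, 49, 10, 17]
  queue [37, 8] -> pop 37, enqueue [28, 41], visited so far: [19, 13, 49, 10, 17, 37]
  queue [8, 28, 41] -> pop 8, enqueue [9], visited so far: [19, 13, 49, 10, 17, 37, 8]
  queue [28, 41, 9] -> pop 28, enqueue [21], visited so far: [19, 13, 49, 10, 17, 37, 8, 28]
  queue [41, 9, 21] -> pop 41, enqueue [45], visited so far: [19, 13, 49, 10, 17, 37, 8, 28, 41]
  queue [9, 21, 45] -> pop 9, enqueue [none], visited so far: [19, 13, 49, 10, 17, 37, 8, 28, 41, 9]
  queue [21, 45] -> pop 21, enqueue [none], visited so far: [19, 13, 49, 10, 17, 37, 8, 28, 41, 9, 21]
  queue [45] -> pop 45, enqueue [none], visited so far: [19, 13, 49, 10, 17, 37, 8, 28, 41, 9, 21, 45]
Result: [19, 13, 49, 10, 17, 37, 8, 28, 41, 9, 21, 45]


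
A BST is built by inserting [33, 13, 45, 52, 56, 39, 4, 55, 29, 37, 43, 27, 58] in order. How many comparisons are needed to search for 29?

Search path for 29: 33 -> 13 -> 29
Found: True
Comparisons: 3


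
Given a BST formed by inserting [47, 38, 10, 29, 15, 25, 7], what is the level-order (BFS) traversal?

Tree insertion order: [47, 38, 10, 29, 15, 25, 7]
Tree (level-order array): [47, 38, None, 10, None, 7, 29, None, None, 15, None, None, 25]
BFS from the root, enqueuing left then right child of each popped node:
  queue [47] -> pop 47, enqueue [38], visited so far: [47]
  queue [38] -> pop 38, enqueue [10], visited so far: [47, 38]
  queue [10] -> pop 10, enqueue [7, 29], visited so far: [47, 38, 10]
  queue [7, 29] -> pop 7, enqueue [none], visited so far: [47, 38, 10, 7]
  queue [29] -> pop 29, enqueue [15], visited so far: [47, 38, 10, 7, 29]
  queue [15] -> pop 15, enqueue [25], visited so far: [47, 38, 10, 7, 29, 15]
  queue [25] -> pop 25, enqueue [none], visited so far: [47, 38, 10, 7, 29, 15, 25]
Result: [47, 38, 10, 7, 29, 15, 25]


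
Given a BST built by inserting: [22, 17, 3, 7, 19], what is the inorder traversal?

Tree insertion order: [22, 17, 3, 7, 19]
Tree (level-order array): [22, 17, None, 3, 19, None, 7]
Inorder traversal: [3, 7, 17, 19, 22]


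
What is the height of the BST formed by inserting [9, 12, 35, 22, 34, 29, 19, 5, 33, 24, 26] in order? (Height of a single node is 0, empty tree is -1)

Insertion order: [9, 12, 35, 22, 34, 29, 19, 5, 33, 24, 26]
Tree (level-order array): [9, 5, 12, None, None, None, 35, 22, None, 19, 34, None, None, 29, None, 24, 33, None, 26]
Compute height bottom-up (empty subtree = -1):
  height(5) = 1 + max(-1, -1) = 0
  height(19) = 1 + max(-1, -1) = 0
  height(26) = 1 + max(-1, -1) = 0
  height(24) = 1 + max(-1, 0) = 1
  height(33) = 1 + max(-1, -1) = 0
  height(29) = 1 + max(1, 0) = 2
  height(34) = 1 + max(2, -1) = 3
  height(22) = 1 + max(0, 3) = 4
  height(35) = 1 + max(4, -1) = 5
  height(12) = 1 + max(-1, 5) = 6
  height(9) = 1 + max(0, 6) = 7
Height = 7


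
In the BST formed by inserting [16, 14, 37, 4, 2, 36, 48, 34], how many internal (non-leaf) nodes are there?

Tree built from: [16, 14, 37, 4, 2, 36, 48, 34]
Tree (level-order array): [16, 14, 37, 4, None, 36, 48, 2, None, 34]
Rule: An internal node has at least one child.
Per-node child counts:
  node 16: 2 child(ren)
  node 14: 1 child(ren)
  node 4: 1 child(ren)
  node 2: 0 child(ren)
  node 37: 2 child(ren)
  node 36: 1 child(ren)
  node 34: 0 child(ren)
  node 48: 0 child(ren)
Matching nodes: [16, 14, 4, 37, 36]
Count of internal (non-leaf) nodes: 5


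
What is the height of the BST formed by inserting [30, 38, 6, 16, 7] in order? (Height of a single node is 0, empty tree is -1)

Insertion order: [30, 38, 6, 16, 7]
Tree (level-order array): [30, 6, 38, None, 16, None, None, 7]
Compute height bottom-up (empty subtree = -1):
  height(7) = 1 + max(-1, -1) = 0
  height(16) = 1 + max(0, -1) = 1
  height(6) = 1 + max(-1, 1) = 2
  height(38) = 1 + max(-1, -1) = 0
  height(30) = 1 + max(2, 0) = 3
Height = 3


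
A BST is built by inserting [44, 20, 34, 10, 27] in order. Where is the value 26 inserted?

Starting tree (level order): [44, 20, None, 10, 34, None, None, 27]
Insertion path: 44 -> 20 -> 34 -> 27
Result: insert 26 as left child of 27
Final tree (level order): [44, 20, None, 10, 34, None, None, 27, None, 26]


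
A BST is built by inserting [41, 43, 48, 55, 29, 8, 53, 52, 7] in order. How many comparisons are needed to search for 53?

Search path for 53: 41 -> 43 -> 48 -> 55 -> 53
Found: True
Comparisons: 5


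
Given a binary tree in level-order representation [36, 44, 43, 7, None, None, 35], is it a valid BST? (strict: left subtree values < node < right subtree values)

Level-order array: [36, 44, 43, 7, None, None, 35]
Validate using subtree bounds (lo, hi): at each node, require lo < value < hi,
then recurse left with hi=value and right with lo=value.
Preorder trace (stopping at first violation):
  at node 36 with bounds (-inf, +inf): OK
  at node 44 with bounds (-inf, 36): VIOLATION
Node 44 violates its bound: not (-inf < 44 < 36).
Result: Not a valid BST


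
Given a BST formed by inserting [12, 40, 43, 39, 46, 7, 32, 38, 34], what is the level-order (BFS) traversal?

Tree insertion order: [12, 40, 43, 39, 46, 7, 32, 38, 34]
Tree (level-order array): [12, 7, 40, None, None, 39, 43, 32, None, None, 46, None, 38, None, None, 34]
BFS from the root, enqueuing left then right child of each popped node:
  queue [12] -> pop 12, enqueue [7, 40], visited so far: [12]
  queue [7, 40] -> pop 7, enqueue [none], visited so far: [12, 7]
  queue [40] -> pop 40, enqueue [39, 43], visited so far: [12, 7, 40]
  queue [39, 43] -> pop 39, enqueue [32], visited so far: [12, 7, 40, 39]
  queue [43, 32] -> pop 43, enqueue [46], visited so far: [12, 7, 40, 39, 43]
  queue [32, 46] -> pop 32, enqueue [38], visited so far: [12, 7, 40, 39, 43, 32]
  queue [46, 38] -> pop 46, enqueue [none], visited so far: [12, 7, 40, 39, 43, 32, 46]
  queue [38] -> pop 38, enqueue [34], visited so far: [12, 7, 40, 39, 43, 32, 46, 38]
  queue [34] -> pop 34, enqueue [none], visited so far: [12, 7, 40, 39, 43, 32, 46, 38, 34]
Result: [12, 7, 40, 39, 43, 32, 46, 38, 34]


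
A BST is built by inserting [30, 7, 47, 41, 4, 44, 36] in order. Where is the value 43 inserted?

Starting tree (level order): [30, 7, 47, 4, None, 41, None, None, None, 36, 44]
Insertion path: 30 -> 47 -> 41 -> 44
Result: insert 43 as left child of 44
Final tree (level order): [30, 7, 47, 4, None, 41, None, None, None, 36, 44, None, None, 43]


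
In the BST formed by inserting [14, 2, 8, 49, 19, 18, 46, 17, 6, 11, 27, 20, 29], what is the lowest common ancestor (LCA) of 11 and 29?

Tree insertion order: [14, 2, 8, 49, 19, 18, 46, 17, 6, 11, 27, 20, 29]
Tree (level-order array): [14, 2, 49, None, 8, 19, None, 6, 11, 18, 46, None, None, None, None, 17, None, 27, None, None, None, 20, 29]
In a BST, the LCA of p=11, q=29 is the first node v on the
root-to-leaf path with p <= v <= q (go left if both < v, right if both > v).
Walk from root:
  at 14: 11 <= 14 <= 29, this is the LCA
LCA = 14


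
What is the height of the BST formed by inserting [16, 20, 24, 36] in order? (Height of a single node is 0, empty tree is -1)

Insertion order: [16, 20, 24, 36]
Tree (level-order array): [16, None, 20, None, 24, None, 36]
Compute height bottom-up (empty subtree = -1):
  height(36) = 1 + max(-1, -1) = 0
  height(24) = 1 + max(-1, 0) = 1
  height(20) = 1 + max(-1, 1) = 2
  height(16) = 1 + max(-1, 2) = 3
Height = 3


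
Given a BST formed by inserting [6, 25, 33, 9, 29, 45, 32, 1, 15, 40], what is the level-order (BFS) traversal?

Tree insertion order: [6, 25, 33, 9, 29, 45, 32, 1, 15, 40]
Tree (level-order array): [6, 1, 25, None, None, 9, 33, None, 15, 29, 45, None, None, None, 32, 40]
BFS from the root, enqueuing left then right child of each popped node:
  queue [6] -> pop 6, enqueue [1, 25], visited so far: [6]
  queue [1, 25] -> pop 1, enqueue [none], visited so far: [6, 1]
  queue [25] -> pop 25, enqueue [9, 33], visited so far: [6, 1, 25]
  queue [9, 33] -> pop 9, enqueue [15], visited so far: [6, 1, 25, 9]
  queue [33, 15] -> pop 33, enqueue [29, 45], visited so far: [6, 1, 25, 9, 33]
  queue [15, 29, 45] -> pop 15, enqueue [none], visited so far: [6, 1, 25, 9, 33, 15]
  queue [29, 45] -> pop 29, enqueue [32], visited so far: [6, 1, 25, 9, 33, 15, 29]
  queue [45, 32] -> pop 45, enqueue [40], visited so far: [6, 1, 25, 9, 33, 15, 29, 45]
  queue [32, 40] -> pop 32, enqueue [none], visited so far: [6, 1, 25, 9, 33, 15, 29, 45, 32]
  queue [40] -> pop 40, enqueue [none], visited so far: [6, 1, 25, 9, 33, 15, 29, 45, 32, 40]
Result: [6, 1, 25, 9, 33, 15, 29, 45, 32, 40]


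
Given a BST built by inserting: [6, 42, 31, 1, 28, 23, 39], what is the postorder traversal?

Tree insertion order: [6, 42, 31, 1, 28, 23, 39]
Tree (level-order array): [6, 1, 42, None, None, 31, None, 28, 39, 23]
Postorder traversal: [1, 23, 28, 39, 31, 42, 6]


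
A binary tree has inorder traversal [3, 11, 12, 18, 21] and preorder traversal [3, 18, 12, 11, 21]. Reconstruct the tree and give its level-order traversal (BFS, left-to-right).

Inorder:  [3, 11, 12, 18, 21]
Preorder: [3, 18, 12, 11, 21]
Algorithm: preorder visits root first, so consume preorder in order;
for each root, split the current inorder slice at that value into
left-subtree inorder and right-subtree inorder, then recurse.
Recursive splits:
  root=3; inorder splits into left=[], right=[11, 12, 18, 21]
  root=18; inorder splits into left=[11, 12], right=[21]
  root=12; inorder splits into left=[11], right=[]
  root=11; inorder splits into left=[], right=[]
  root=21; inorder splits into left=[], right=[]
Reconstructed level-order: [3, 18, 12, 21, 11]


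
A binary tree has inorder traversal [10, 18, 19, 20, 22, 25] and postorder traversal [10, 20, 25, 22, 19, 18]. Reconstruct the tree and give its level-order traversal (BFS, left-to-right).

Inorder:   [10, 18, 19, 20, 22, 25]
Postorder: [10, 20, 25, 22, 19, 18]
Algorithm: postorder visits root last, so walk postorder right-to-left;
each value is the root of the current inorder slice — split it at that
value, recurse on the right subtree first, then the left.
Recursive splits:
  root=18; inorder splits into left=[10], right=[19, 20, 22, 25]
  root=19; inorder splits into left=[], right=[20, 22, 25]
  root=22; inorder splits into left=[20], right=[25]
  root=25; inorder splits into left=[], right=[]
  root=20; inorder splits into left=[], right=[]
  root=10; inorder splits into left=[], right=[]
Reconstructed level-order: [18, 10, 19, 22, 20, 25]


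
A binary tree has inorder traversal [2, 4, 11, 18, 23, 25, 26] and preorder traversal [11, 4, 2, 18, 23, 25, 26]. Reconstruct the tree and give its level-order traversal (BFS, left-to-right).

Inorder:  [2, 4, 11, 18, 23, 25, 26]
Preorder: [11, 4, 2, 18, 23, 25, 26]
Algorithm: preorder visits root first, so consume preorder in order;
for each root, split the current inorder slice at that value into
left-subtree inorder and right-subtree inorder, then recurse.
Recursive splits:
  root=11; inorder splits into left=[2, 4], right=[18, 23, 25, 26]
  root=4; inorder splits into left=[2], right=[]
  root=2; inorder splits into left=[], right=[]
  root=18; inorder splits into left=[], right=[23, 25, 26]
  root=23; inorder splits into left=[], right=[25, 26]
  root=25; inorder splits into left=[], right=[26]
  root=26; inorder splits into left=[], right=[]
Reconstructed level-order: [11, 4, 18, 2, 23, 25, 26]


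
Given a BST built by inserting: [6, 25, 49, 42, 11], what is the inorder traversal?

Tree insertion order: [6, 25, 49, 42, 11]
Tree (level-order array): [6, None, 25, 11, 49, None, None, 42]
Inorder traversal: [6, 11, 25, 42, 49]


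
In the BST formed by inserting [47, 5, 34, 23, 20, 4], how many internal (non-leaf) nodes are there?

Tree built from: [47, 5, 34, 23, 20, 4]
Tree (level-order array): [47, 5, None, 4, 34, None, None, 23, None, 20]
Rule: An internal node has at least one child.
Per-node child counts:
  node 47: 1 child(ren)
  node 5: 2 child(ren)
  node 4: 0 child(ren)
  node 34: 1 child(ren)
  node 23: 1 child(ren)
  node 20: 0 child(ren)
Matching nodes: [47, 5, 34, 23]
Count of internal (non-leaf) nodes: 4


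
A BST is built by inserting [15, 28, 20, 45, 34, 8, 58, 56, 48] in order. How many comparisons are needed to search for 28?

Search path for 28: 15 -> 28
Found: True
Comparisons: 2


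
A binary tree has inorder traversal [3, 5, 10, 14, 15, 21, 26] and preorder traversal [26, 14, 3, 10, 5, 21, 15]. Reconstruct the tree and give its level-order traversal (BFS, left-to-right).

Inorder:  [3, 5, 10, 14, 15, 21, 26]
Preorder: [26, 14, 3, 10, 5, 21, 15]
Algorithm: preorder visits root first, so consume preorder in order;
for each root, split the current inorder slice at that value into
left-subtree inorder and right-subtree inorder, then recurse.
Recursive splits:
  root=26; inorder splits into left=[3, 5, 10, 14, 15, 21], right=[]
  root=14; inorder splits into left=[3, 5, 10], right=[15, 21]
  root=3; inorder splits into left=[], right=[5, 10]
  root=10; inorder splits into left=[5], right=[]
  root=5; inorder splits into left=[], right=[]
  root=21; inorder splits into left=[15], right=[]
  root=15; inorder splits into left=[], right=[]
Reconstructed level-order: [26, 14, 3, 21, 10, 15, 5]


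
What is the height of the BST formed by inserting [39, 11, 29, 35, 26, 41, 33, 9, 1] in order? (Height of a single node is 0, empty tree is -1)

Insertion order: [39, 11, 29, 35, 26, 41, 33, 9, 1]
Tree (level-order array): [39, 11, 41, 9, 29, None, None, 1, None, 26, 35, None, None, None, None, 33]
Compute height bottom-up (empty subtree = -1):
  height(1) = 1 + max(-1, -1) = 0
  height(9) = 1 + max(0, -1) = 1
  height(26) = 1 + max(-1, -1) = 0
  height(33) = 1 + max(-1, -1) = 0
  height(35) = 1 + max(0, -1) = 1
  height(29) = 1 + max(0, 1) = 2
  height(11) = 1 + max(1, 2) = 3
  height(41) = 1 + max(-1, -1) = 0
  height(39) = 1 + max(3, 0) = 4
Height = 4


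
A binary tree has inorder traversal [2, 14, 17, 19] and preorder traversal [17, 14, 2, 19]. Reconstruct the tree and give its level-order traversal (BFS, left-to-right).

Inorder:  [2, 14, 17, 19]
Preorder: [17, 14, 2, 19]
Algorithm: preorder visits root first, so consume preorder in order;
for each root, split the current inorder slice at that value into
left-subtree inorder and right-subtree inorder, then recurse.
Recursive splits:
  root=17; inorder splits into left=[2, 14], right=[19]
  root=14; inorder splits into left=[2], right=[]
  root=2; inorder splits into left=[], right=[]
  root=19; inorder splits into left=[], right=[]
Reconstructed level-order: [17, 14, 19, 2]


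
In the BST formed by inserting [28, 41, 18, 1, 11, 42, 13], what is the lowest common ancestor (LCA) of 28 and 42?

Tree insertion order: [28, 41, 18, 1, 11, 42, 13]
Tree (level-order array): [28, 18, 41, 1, None, None, 42, None, 11, None, None, None, 13]
In a BST, the LCA of p=28, q=42 is the first node v on the
root-to-leaf path with p <= v <= q (go left if both < v, right if both > v).
Walk from root:
  at 28: 28 <= 28 <= 42, this is the LCA
LCA = 28


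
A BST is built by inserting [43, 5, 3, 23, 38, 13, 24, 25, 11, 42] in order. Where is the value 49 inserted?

Starting tree (level order): [43, 5, None, 3, 23, None, None, 13, 38, 11, None, 24, 42, None, None, None, 25]
Insertion path: 43
Result: insert 49 as right child of 43
Final tree (level order): [43, 5, 49, 3, 23, None, None, None, None, 13, 38, 11, None, 24, 42, None, None, None, 25]


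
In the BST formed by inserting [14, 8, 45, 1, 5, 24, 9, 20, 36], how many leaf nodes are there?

Tree built from: [14, 8, 45, 1, 5, 24, 9, 20, 36]
Tree (level-order array): [14, 8, 45, 1, 9, 24, None, None, 5, None, None, 20, 36]
Rule: A leaf has 0 children.
Per-node child counts:
  node 14: 2 child(ren)
  node 8: 2 child(ren)
  node 1: 1 child(ren)
  node 5: 0 child(ren)
  node 9: 0 child(ren)
  node 45: 1 child(ren)
  node 24: 2 child(ren)
  node 20: 0 child(ren)
  node 36: 0 child(ren)
Matching nodes: [5, 9, 20, 36]
Count of leaf nodes: 4


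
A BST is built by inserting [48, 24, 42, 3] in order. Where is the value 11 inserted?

Starting tree (level order): [48, 24, None, 3, 42]
Insertion path: 48 -> 24 -> 3
Result: insert 11 as right child of 3
Final tree (level order): [48, 24, None, 3, 42, None, 11]


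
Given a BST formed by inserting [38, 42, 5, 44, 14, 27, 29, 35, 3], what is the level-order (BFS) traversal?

Tree insertion order: [38, 42, 5, 44, 14, 27, 29, 35, 3]
Tree (level-order array): [38, 5, 42, 3, 14, None, 44, None, None, None, 27, None, None, None, 29, None, 35]
BFS from the root, enqueuing left then right child of each popped node:
  queue [38] -> pop 38, enqueue [5, 42], visited so far: [38]
  queue [5, 42] -> pop 5, enqueue [3, 14], visited so far: [38, 5]
  queue [42, 3, 14] -> pop 42, enqueue [44], visited so far: [38, 5, 42]
  queue [3, 14, 44] -> pop 3, enqueue [none], visited so far: [38, 5, 42, 3]
  queue [14, 44] -> pop 14, enqueue [27], visited so far: [38, 5, 42, 3, 14]
  queue [44, 27] -> pop 44, enqueue [none], visited so far: [38, 5, 42, 3, 14, 44]
  queue [27] -> pop 27, enqueue [29], visited so far: [38, 5, 42, 3, 14, 44, 27]
  queue [29] -> pop 29, enqueue [35], visited so far: [38, 5, 42, 3, 14, 44, 27, 29]
  queue [35] -> pop 35, enqueue [none], visited so far: [38, 5, 42, 3, 14, 44, 27, 29, 35]
Result: [38, 5, 42, 3, 14, 44, 27, 29, 35]


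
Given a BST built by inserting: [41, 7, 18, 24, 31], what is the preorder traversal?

Tree insertion order: [41, 7, 18, 24, 31]
Tree (level-order array): [41, 7, None, None, 18, None, 24, None, 31]
Preorder traversal: [41, 7, 18, 24, 31]


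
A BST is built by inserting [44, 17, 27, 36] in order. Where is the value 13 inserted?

Starting tree (level order): [44, 17, None, None, 27, None, 36]
Insertion path: 44 -> 17
Result: insert 13 as left child of 17
Final tree (level order): [44, 17, None, 13, 27, None, None, None, 36]


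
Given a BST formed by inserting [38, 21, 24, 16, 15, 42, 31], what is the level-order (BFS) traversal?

Tree insertion order: [38, 21, 24, 16, 15, 42, 31]
Tree (level-order array): [38, 21, 42, 16, 24, None, None, 15, None, None, 31]
BFS from the root, enqueuing left then right child of each popped node:
  queue [38] -> pop 38, enqueue [21, 42], visited so far: [38]
  queue [21, 42] -> pop 21, enqueue [16, 24], visited so far: [38, 21]
  queue [42, 16, 24] -> pop 42, enqueue [none], visited so far: [38, 21, 42]
  queue [16, 24] -> pop 16, enqueue [15], visited so far: [38, 21, 42, 16]
  queue [24, 15] -> pop 24, enqueue [31], visited so far: [38, 21, 42, 16, 24]
  queue [15, 31] -> pop 15, enqueue [none], visited so far: [38, 21, 42, 16, 24, 15]
  queue [31] -> pop 31, enqueue [none], visited so far: [38, 21, 42, 16, 24, 15, 31]
Result: [38, 21, 42, 16, 24, 15, 31]


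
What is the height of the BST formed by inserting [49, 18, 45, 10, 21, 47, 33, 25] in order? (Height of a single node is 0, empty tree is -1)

Insertion order: [49, 18, 45, 10, 21, 47, 33, 25]
Tree (level-order array): [49, 18, None, 10, 45, None, None, 21, 47, None, 33, None, None, 25]
Compute height bottom-up (empty subtree = -1):
  height(10) = 1 + max(-1, -1) = 0
  height(25) = 1 + max(-1, -1) = 0
  height(33) = 1 + max(0, -1) = 1
  height(21) = 1 + max(-1, 1) = 2
  height(47) = 1 + max(-1, -1) = 0
  height(45) = 1 + max(2, 0) = 3
  height(18) = 1 + max(0, 3) = 4
  height(49) = 1 + max(4, -1) = 5
Height = 5


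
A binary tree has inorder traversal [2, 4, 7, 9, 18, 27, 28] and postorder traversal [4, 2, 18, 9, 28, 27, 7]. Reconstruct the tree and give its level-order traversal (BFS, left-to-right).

Inorder:   [2, 4, 7, 9, 18, 27, 28]
Postorder: [4, 2, 18, 9, 28, 27, 7]
Algorithm: postorder visits root last, so walk postorder right-to-left;
each value is the root of the current inorder slice — split it at that
value, recurse on the right subtree first, then the left.
Recursive splits:
  root=7; inorder splits into left=[2, 4], right=[9, 18, 27, 28]
  root=27; inorder splits into left=[9, 18], right=[28]
  root=28; inorder splits into left=[], right=[]
  root=9; inorder splits into left=[], right=[18]
  root=18; inorder splits into left=[], right=[]
  root=2; inorder splits into left=[], right=[4]
  root=4; inorder splits into left=[], right=[]
Reconstructed level-order: [7, 2, 27, 4, 9, 28, 18]


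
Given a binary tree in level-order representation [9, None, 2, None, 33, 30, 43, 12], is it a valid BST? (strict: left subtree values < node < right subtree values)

Level-order array: [9, None, 2, None, 33, 30, 43, 12]
Validate using subtree bounds (lo, hi): at each node, require lo < value < hi,
then recurse left with hi=value and right with lo=value.
Preorder trace (stopping at first violation):
  at node 9 with bounds (-inf, +inf): OK
  at node 2 with bounds (9, +inf): VIOLATION
Node 2 violates its bound: not (9 < 2 < +inf).
Result: Not a valid BST


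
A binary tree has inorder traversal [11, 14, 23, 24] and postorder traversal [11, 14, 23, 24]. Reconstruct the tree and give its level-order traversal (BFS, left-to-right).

Inorder:   [11, 14, 23, 24]
Postorder: [11, 14, 23, 24]
Algorithm: postorder visits root last, so walk postorder right-to-left;
each value is the root of the current inorder slice — split it at that
value, recurse on the right subtree first, then the left.
Recursive splits:
  root=24; inorder splits into left=[11, 14, 23], right=[]
  root=23; inorder splits into left=[11, 14], right=[]
  root=14; inorder splits into left=[11], right=[]
  root=11; inorder splits into left=[], right=[]
Reconstructed level-order: [24, 23, 14, 11]
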